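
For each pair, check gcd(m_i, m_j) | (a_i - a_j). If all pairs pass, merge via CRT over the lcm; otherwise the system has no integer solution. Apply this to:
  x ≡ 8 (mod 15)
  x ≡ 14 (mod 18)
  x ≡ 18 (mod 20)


Moduli 15, 18, 20 are not pairwise coprime, so CRT works modulo lcm(m_i) when all pairwise compatibility conditions hold.
Pairwise compatibility: gcd(m_i, m_j) must divide a_i - a_j for every pair.
Merge one congruence at a time:
  Start: x ≡ 8 (mod 15).
  Combine with x ≡ 14 (mod 18): gcd(15, 18) = 3; 14 - 8 = 6, which IS divisible by 3, so compatible.
    Write x = 8 + 15·t and substitute into x ≡ 14 (mod 18): 15·t ≡ 14 − 8 = 6 (mod 18).
    Divide the congruence (and modulus) by g = 3: 5·t ≡ 2 (mod 6).
    The inverse of 5 mod 6 is 5 (since 5·5 = 25 = 4·6 + 1), so t ≡ 5·2 = 10 ≡ 4 (mod 6).
    Then x = 8 + 15·4 = 68, valid modulo lcm(15, 18) = 90: x ≡ 68 (mod 90).
  Combine with x ≡ 18 (mod 20): gcd(90, 20) = 10; 18 - 68 = -50, which IS divisible by 10, so compatible.
    Write x = 68 + 90·t and substitute into x ≡ 18 (mod 20): 90·t ≡ 18 − 68 = -50 (mod 20).
    Divide the congruence (and modulus) by g = 10: 9·t ≡ -5 (mod 2).
    Reduce coefficients mod 2: 1·t ≡ 1 (mod 2).
    So t ≡ 1 (mod 2).
    Then x = 68 + 90·1 = 158, valid modulo lcm(90, 20) = 180: x ≡ 158 (mod 180).
Verify: 158 mod 15 = 8, 158 mod 18 = 14, 158 mod 20 = 18.

x ≡ 158 (mod 180).


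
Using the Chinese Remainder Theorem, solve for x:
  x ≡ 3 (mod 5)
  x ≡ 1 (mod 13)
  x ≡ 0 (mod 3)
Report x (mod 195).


Moduli 5, 13, 3 are pairwise coprime; by CRT there is a unique solution modulo M = 5 · 13 · 3 = 195.
Solve pairwise, accumulating the modulus:
  Start with x ≡ 3 (mod 5).
  Combine with x ≡ 1 (mod 13): since gcd(5, 13) = 1, we get a unique residue mod 65.
    Write x = 3 + 5·t and substitute into x ≡ 1 (mod 13): 5·t ≡ 1 − 3 = -2 (mod 13).
    Reduce coefficients mod 13: 5·t ≡ 11 (mod 13).
    The inverse of 5 mod 13 is 8 (since 5·8 = 40 = 3·13 + 1), so t ≡ 8·11 = 88 ≡ 10 (mod 13).
    Then x = 3 + 5·10 = 53, valid modulo lcm(5, 13) = 65: x ≡ 53 (mod 65).
  Combine with x ≡ 0 (mod 3): since gcd(65, 3) = 1, we get a unique residue mod 195.
    Write x = 53 + 65·t and substitute into x ≡ 0 (mod 3): 65·t ≡ 0 − 53 = -53 (mod 3).
    Reduce coefficients mod 3: 2·t ≡ 1 (mod 3).
    The inverse of 2 mod 3 is 2 (since 2·2 = 4 = 1·3 + 1), so t ≡ 2·1 = 2 ≡ 2 (mod 3).
    Then x = 53 + 65·2 = 183, valid modulo lcm(65, 3) = 195: x ≡ 183 (mod 195).
Verify: 183 mod 5 = 3 ✓, 183 mod 13 = 1 ✓, 183 mod 3 = 0 ✓.

x ≡ 183 (mod 195).


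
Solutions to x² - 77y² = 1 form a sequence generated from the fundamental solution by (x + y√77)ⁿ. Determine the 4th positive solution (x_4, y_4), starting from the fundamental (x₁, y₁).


Step 1: Find the fundamental solution (x₁, y₁) of x² - 77y² = 1.
  Expand √77 as a continued fraction. a₀ = ⌊√77⌋ = 8; iterate m_{k+1} = d_k·a_k − m_k, d_{k+1} = (77 − m_{k+1}²)/d_k, a_{k+1} = ⌊(a₀ + m_{k+1})/d_{k+1}⌋ (starting m₀ = 0, d₀ = 1), with convergents p_k = a_k·p_{k-1} + p_{k-2}, q_k = a_k·q_{k-1} + q_{k-2} (p₋₁ = 1, q₋₁ = 0):
  k = 0: a₀ = 8; p₀/q₀ = 8/1; p₀² − 77·q₀² = 64 − 77 = -13.
  k = 1: m = 8, d = 13, a = ⌊(8 + 8)/13⌋ = 1; p/q = (1·8 + 1)/(1·1 + 0) = 9/1; p² − 77·q² = 81 − 77 = 4.
  k = 2: m = 5, d = 4, a = ⌊(8 + 5)/4⌋ = 3; p/q = (3·9 + 8)/(3·1 + 1) = 35/4; p² − 77·q² = 1225 − 1232 = -7.
  k = 3: m = 7, d = 7, a = ⌊(8 + 7)/7⌋ = 2; p/q = (2·35 + 9)/(2·4 + 1) = 79/9; p² − 77·q² = 6241 − 6237 = 4.
  k = 4: m = 7, d = 4, a = ⌊(8 + 7)/4⌋ = 3; p/q = (3·79 + 35)/(3·9 + 4) = 272/31; p² − 77·q² = 73984 − 73997 = -13.
  k = 5: m = 5, d = 13, a = ⌊(8 + 5)/13⌋ = 1; p/q = (1·272 + 79)/(1·31 + 9) = 351/40; p² − 77·q² = 123201 − 123200 = 1.
  The first convergent with p² − 77·q² = 1 gives the fundamental solution (x₁, y₁) = (351, 40).
Step 2: Apply the recurrence (x_{n+1}, y_{n+1}) = (x₁x_n + 77y₁y_n, x₁y_n + y₁x_n) repeatedly.
  From (x_1, y_1) = (351, 40): x_2 = 351·351 + 77·40·40 = 246401; y_2 = 351·40 + 40·351 = 28080.
  From (x_2, y_2) = (246401, 28080): x_3 = 351·246401 + 77·40·28080 = 172973151; y_3 = 351·28080 + 40·246401 = 19712120.
  From (x_3, y_3) = (172973151, 19712120): x_4 = 351·172973151 + 77·40·19712120 = 121426905601; y_4 = 351·19712120 + 40·172973151 = 13837880160.
Step 3: Verify x_4² - 77·y_4² = 14744493403834165171201 - 14744493403834165171200 = 1 (should be 1). ✓

(x_1, y_1) = (351, 40); (x_4, y_4) = (121426905601, 13837880160).


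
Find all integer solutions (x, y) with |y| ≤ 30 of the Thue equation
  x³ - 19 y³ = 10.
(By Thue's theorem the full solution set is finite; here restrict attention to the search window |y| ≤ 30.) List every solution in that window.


The equation is x³ - 19y³ = 10. For fixed y, x³ = 19·y³ + 10, so a solution requires the RHS to be a perfect cube.
Strategy: iterate y from -30 to 30, compute RHS = 19·y³ + 10, and check whether it is a (positive or negative) perfect cube.
Check small values of y:
  y = 0: RHS = 10 is not a perfect cube.
  y = 1: RHS = 29 is not a perfect cube.
  y = -1: RHS = -9 is not a perfect cube.
  y = 2: RHS = 162 is not a perfect cube.
  y = -2: RHS = -142 is not a perfect cube.
  y = 3: RHS = 523 is not a perfect cube.
  y = -3: RHS = -503 is not a perfect cube.
Continuing the search up to |y| = 30 finds no solutions either.
No (x, y) in the scanned range satisfies the equation.

No integer solutions with |y| ≤ 30.


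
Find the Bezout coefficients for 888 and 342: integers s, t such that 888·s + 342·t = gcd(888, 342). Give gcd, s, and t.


Euclidean algorithm on (888, 342) — divide until remainder is 0:
  888 = 2 · 342 + 204
  342 = 1 · 204 + 138
  204 = 1 · 138 + 66
  138 = 2 · 66 + 6
  66 = 11 · 6 + 0
gcd(888, 342) = 6.
Track Bezout coefficients alongside the remainders: start with r₀ = 888 = a·1 + b·0 (s = 1, t = 0) and r₁ = 342 = a·0 + b·1 (s = 0, t = 1); each new remainder r_{k+1} = r_{k-1} − q_k·r_k inherits s_{k+1} = s_{k-1} − q_k·s_k, t_{k+1} = t_{k-1} − q_k·t_k, so r_k = a·s_k + b·t_k at every step:
  q = 2: r = 204, s = 1 − 2·0 = 1, t = 0 − 2·1 = -2  (check: 888·1 + 342·(-2) = 204)
  q = 1: r = 138, s = 0 − 1·1 = -1, t = 1 − 1·(-2) = 3  (check: 888·(-1) + 342·3 = 138)
  q = 1: r = 66, s = 1 − 1·(-1) = 2, t = -2 − 1·3 = -5  (check: 888·2 + 342·(-5) = 66)
  q = 2: r = 6, s = -1 − 2·2 = -5, t = 3 − 2·(-5) = 13  (check: 888·(-5) + 342·13 = 6)
The row with r = 6 (the gcd) gives the Bezout coefficients s = -5, t = 13.
Result: 888 · (-5) + 342 · (13) = 6.

gcd(888, 342) = 6; s = -5, t = 13 (check: 888·(-5) + 342·13 = 6).


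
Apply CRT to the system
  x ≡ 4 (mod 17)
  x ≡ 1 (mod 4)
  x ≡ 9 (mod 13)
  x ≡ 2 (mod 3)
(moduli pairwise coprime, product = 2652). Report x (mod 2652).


Product of moduli M = 17 · 4 · 13 · 3 = 2652.
Merge one congruence at a time:
  Start: x ≡ 4 (mod 17).
  Combine with x ≡ 1 (mod 4); new modulus lcm = 68.
    Write x = 4 + 17·t and substitute into x ≡ 1 (mod 4): 17·t ≡ 1 − 4 = -3 (mod 4).
    Reduce coefficients mod 4: 1·t ≡ 1 (mod 4).
    So t ≡ 1 (mod 4).
    Then x = 4 + 17·1 = 21, valid modulo lcm(17, 4) = 68: x ≡ 21 (mod 68).
  Combine with x ≡ 9 (mod 13); new modulus lcm = 884.
    Write x = 21 + 68·t and substitute into x ≡ 9 (mod 13): 68·t ≡ 9 − 21 = -12 (mod 13).
    Reduce coefficients mod 13: 3·t ≡ 1 (mod 13).
    The inverse of 3 mod 13 is 9 (since 3·9 = 27 = 2·13 + 1), so t ≡ 9·1 = 9 ≡ 9 (mod 13).
    Then x = 21 + 68·9 = 633, valid modulo lcm(68, 13) = 884: x ≡ 633 (mod 884).
  Combine with x ≡ 2 (mod 3); new modulus lcm = 2652.
    Write x = 633 + 884·t and substitute into x ≡ 2 (mod 3): 884·t ≡ 2 − 633 = -631 (mod 3).
    Reduce coefficients mod 3: 2·t ≡ 2 (mod 3).
    The inverse of 2 mod 3 is 2 (since 2·2 = 4 = 1·3 + 1), so t ≡ 2·2 = 4 ≡ 1 (mod 3).
    Then x = 633 + 884·1 = 1517, valid modulo lcm(884, 3) = 2652: x ≡ 1517 (mod 2652).
Verify against each original: 1517 mod 17 = 4, 1517 mod 4 = 1, 1517 mod 13 = 9, 1517 mod 3 = 2.

x ≡ 1517 (mod 2652).


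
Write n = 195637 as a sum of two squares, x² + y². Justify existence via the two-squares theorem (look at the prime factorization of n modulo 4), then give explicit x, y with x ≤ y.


Step 1: Factor n = 195637 = 13 · 101 · 149.
Step 2: Check the mod-4 condition on each prime factor: 13 ≡ 1 (mod 4), exponent 1; 101 ≡ 1 (mod 4), exponent 1; 149 ≡ 1 (mod 4), exponent 1.
All primes ≡ 3 (mod 4) appear to even exponent (or don't appear), so by the two-squares theorem n IS expressible as a sum of two squares.
Step 3: Build a representation. Here n = 13 · 101 · 149 is a product of primes ≡ 1 (mod 4). Each prime p ≡ 1 (mod 4) is itself a sum of two squares; find a² by testing p − a² for a perfect square:
  13: 13 − 1² = 12, 13 − 2² = 9 = 3² ⇒ 13 = 2² + 3².
  101: 101 − 1² = 100 = 10² ⇒ 101 = 1² + 10².
  149: 149 − 1² = 148, 149 − 2² = 145, 149 − 3² = 140, 149 − 4² = 133, 149 − 5² = 124, 149 − 6² = 113, 149 − 7² = 100 = 10² ⇒ 149 = 7² + 10².
  Combine using the Brahmagupta–Fibonacci identity (a² + b²)(c² + d²) = (ac − bd)² + (ad + bc)² = (ac + bd)² + (ad − bc)²:
  13 · 101 = 1313: from (2² + 3²)(1² + 10²), take (2·1 − 3·10, 2·10 + 3·1) = (2 − 30, 20 + 3) = (-28, 23); dropping signs (only squares matter) gives (28, 23); check 28² + 23² = 784 + 529 = 1313 ✓.
  1313 · 149 = 195637: from (28² + 23²)(7² + 10²), take (28·7 − 23·10, 28·10 + 23·7) = (196 − 230, 280 + 161) = (-34, 441); dropping signs (only squares matter) gives (34, 441); check 34² + 441² = 1156 + 194481 = 195637 ✓.
Step 4: Order so x ≤ y and verify: 34² + 441² = 1156 + 194481 = 195637 = n. ✓

n = 195637 = 34² + 441² (one valid representation with x ≤ y).


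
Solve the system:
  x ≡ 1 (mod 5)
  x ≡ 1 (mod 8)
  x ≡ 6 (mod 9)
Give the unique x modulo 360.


Moduli 5, 8, 9 are pairwise coprime; by CRT there is a unique solution modulo M = 5 · 8 · 9 = 360.
Solve pairwise, accumulating the modulus:
  Start with x ≡ 1 (mod 5).
  Combine with x ≡ 1 (mod 8): since gcd(5, 8) = 1, we get a unique residue mod 40.
    Write x = 1 + 5·t and substitute into x ≡ 1 (mod 8): 5·t ≡ 1 − 1 = 0 (mod 8).
    The inverse of 5 mod 8 is 5 (since 5·5 = 25 = 3·8 + 1), so t ≡ 5·0 = 0 ≡ 0 (mod 8).
    Then x = 1 + 5·0 = 1, valid modulo lcm(5, 8) = 40: x ≡ 1 (mod 40).
  Combine with x ≡ 6 (mod 9): since gcd(40, 9) = 1, we get a unique residue mod 360.
    Write x = 1 + 40·t and substitute into x ≡ 6 (mod 9): 40·t ≡ 6 − 1 = 5 (mod 9).
    Reduce coefficients mod 9: 4·t ≡ 5 (mod 9).
    The inverse of 4 mod 9 is 7 (since 4·7 = 28 = 3·9 + 1), so t ≡ 7·5 = 35 ≡ 8 (mod 9).
    Then x = 1 + 40·8 = 321, valid modulo lcm(40, 9) = 360: x ≡ 321 (mod 360).
Verify: 321 mod 5 = 1 ✓, 321 mod 8 = 1 ✓, 321 mod 9 = 6 ✓.

x ≡ 321 (mod 360).


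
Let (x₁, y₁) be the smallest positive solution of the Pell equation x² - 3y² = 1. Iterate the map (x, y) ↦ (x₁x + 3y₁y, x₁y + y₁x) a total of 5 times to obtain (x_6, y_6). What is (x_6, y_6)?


Step 1: Find the fundamental solution (x₁, y₁) of x² - 3y² = 1.
  Expand √3 as a continued fraction. a₀ = ⌊√3⌋ = 1; iterate m_{k+1} = d_k·a_k − m_k, d_{k+1} = (3 − m_{k+1}²)/d_k, a_{k+1} = ⌊(a₀ + m_{k+1})/d_{k+1}⌋ (starting m₀ = 0, d₀ = 1), with convergents p_k = a_k·p_{k-1} + p_{k-2}, q_k = a_k·q_{k-1} + q_{k-2} (p₋₁ = 1, q₋₁ = 0):
  k = 0: a₀ = 1; p₀/q₀ = 1/1; p₀² − 3·q₀² = 1 − 3 = -2.
  k = 1: m = 1, d = 2, a = ⌊(1 + 1)/2⌋ = 1; p/q = (1·1 + 1)/(1·1 + 0) = 2/1; p² − 3·q² = 4 − 3 = 1.
  The first convergent with p² − 3·q² = 1 gives the fundamental solution (x₁, y₁) = (2, 1).
Step 2: Apply the recurrence (x_{n+1}, y_{n+1}) = (x₁x_n + 3y₁y_n, x₁y_n + y₁x_n) repeatedly.
  From (x_1, y_1) = (2, 1): x_2 = 2·2 + 3·1·1 = 7; y_2 = 2·1 + 1·2 = 4.
  From (x_2, y_2) = (7, 4): x_3 = 2·7 + 3·1·4 = 26; y_3 = 2·4 + 1·7 = 15.
  From (x_3, y_3) = (26, 15): x_4 = 2·26 + 3·1·15 = 97; y_4 = 2·15 + 1·26 = 56.
  From (x_4, y_4) = (97, 56): x_5 = 2·97 + 3·1·56 = 362; y_5 = 2·56 + 1·97 = 209.
  From (x_5, y_5) = (362, 209): x_6 = 2·362 + 3·1·209 = 1351; y_6 = 2·209 + 1·362 = 780.
Step 3: Verify x_6² - 3·y_6² = 1825201 - 1825200 = 1 (should be 1). ✓

(x_1, y_1) = (2, 1); (x_6, y_6) = (1351, 780).


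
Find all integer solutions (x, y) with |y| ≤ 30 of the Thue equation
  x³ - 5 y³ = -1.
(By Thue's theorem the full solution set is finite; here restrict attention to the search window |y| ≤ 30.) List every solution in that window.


The equation is x³ - 5y³ = -1. For fixed y, x³ = 5·y³ − 1, so a solution requires the RHS to be a perfect cube.
Strategy: iterate y from -30 to 30, compute RHS = 5·y³ − 1, and check whether it is a (positive or negative) perfect cube.
Check small values of y:
  y = 0: RHS = -1 = (-1)³ ⇒ x = -1 works.
  y = 1: RHS = 4 is not a perfect cube.
  y = -1: RHS = -6 is not a perfect cube.
  y = 2: RHS = 39 is not a perfect cube.
  y = -2: RHS = -41 is not a perfect cube.
  y = 3: RHS = 134 is not a perfect cube.
  y = -3: RHS = -136 is not a perfect cube.
Continuing the search up to |y| = 30 finds no further solutions beyond those listed.
Collected solutions: (-1, 0).

Solutions (with |y| ≤ 30): (-1, 0).


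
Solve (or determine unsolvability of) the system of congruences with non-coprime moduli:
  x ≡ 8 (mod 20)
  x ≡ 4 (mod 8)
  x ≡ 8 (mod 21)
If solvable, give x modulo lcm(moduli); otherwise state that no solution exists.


Moduli 20, 8, 21 are not pairwise coprime, so CRT works modulo lcm(m_i) when all pairwise compatibility conditions hold.
Pairwise compatibility: gcd(m_i, m_j) must divide a_i - a_j for every pair.
Merge one congruence at a time:
  Start: x ≡ 8 (mod 20).
  Combine with x ≡ 4 (mod 8): gcd(20, 8) = 4; 4 - 8 = -4, which IS divisible by 4, so compatible.
    Write x = 8 + 20·t and substitute into x ≡ 4 (mod 8): 20·t ≡ 4 − 8 = -4 (mod 8).
    Divide the congruence (and modulus) by g = 4: 5·t ≡ -1 (mod 2).
    Reduce coefficients mod 2: 1·t ≡ 1 (mod 2).
    So t ≡ 1 (mod 2).
    Then x = 8 + 20·1 = 28, valid modulo lcm(20, 8) = 40: x ≡ 28 (mod 40).
  Combine with x ≡ 8 (mod 21): gcd(40, 21) = 1; 8 - 28 = -20, which IS divisible by 1, so compatible.
    Write x = 28 + 40·t and substitute into x ≡ 8 (mod 21): 40·t ≡ 8 − 28 = -20 (mod 21).
    Reduce coefficients mod 21: 19·t ≡ 1 (mod 21).
    The inverse of 19 mod 21 is 10 (since 19·10 = 190 = 9·21 + 1), so t ≡ 10·1 = 10 ≡ 10 (mod 21).
    Then x = 28 + 40·10 = 428, valid modulo lcm(40, 21) = 840: x ≡ 428 (mod 840).
Verify: 428 mod 20 = 8, 428 mod 8 = 4, 428 mod 21 = 8.

x ≡ 428 (mod 840).


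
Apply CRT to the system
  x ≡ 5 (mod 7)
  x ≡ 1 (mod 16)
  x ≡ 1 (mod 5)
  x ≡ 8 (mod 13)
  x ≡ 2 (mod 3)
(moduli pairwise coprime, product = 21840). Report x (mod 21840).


Product of moduli M = 7 · 16 · 5 · 13 · 3 = 21840.
Merge one congruence at a time:
  Start: x ≡ 5 (mod 7).
  Combine with x ≡ 1 (mod 16); new modulus lcm = 112.
    Write x = 5 + 7·t and substitute into x ≡ 1 (mod 16): 7·t ≡ 1 − 5 = -4 (mod 16).
    Reduce coefficients mod 16: 7·t ≡ 12 (mod 16).
    The inverse of 7 mod 16 is 7 (since 7·7 = 49 = 3·16 + 1), so t ≡ 7·12 = 84 ≡ 4 (mod 16).
    Then x = 5 + 7·4 = 33, valid modulo lcm(7, 16) = 112: x ≡ 33 (mod 112).
  Combine with x ≡ 1 (mod 5); new modulus lcm = 560.
    Write x = 33 + 112·t and substitute into x ≡ 1 (mod 5): 112·t ≡ 1 − 33 = -32 (mod 5).
    Reduce coefficients mod 5: 2·t ≡ 3 (mod 5).
    The inverse of 2 mod 5 is 3 (since 2·3 = 6 = 1·5 + 1), so t ≡ 3·3 = 9 ≡ 4 (mod 5).
    Then x = 33 + 112·4 = 481, valid modulo lcm(112, 5) = 560: x ≡ 481 (mod 560).
  Combine with x ≡ 8 (mod 13); new modulus lcm = 7280.
    Write x = 481 + 560·t and substitute into x ≡ 8 (mod 13): 560·t ≡ 8 − 481 = -473 (mod 13).
    Reduce coefficients mod 13: 1·t ≡ 8 (mod 13).
    So t ≡ 8 (mod 13).
    Then x = 481 + 560·8 = 4961, valid modulo lcm(560, 13) = 7280: x ≡ 4961 (mod 7280).
  Combine with x ≡ 2 (mod 3); new modulus lcm = 21840.
    Write x = 4961 + 7280·t and substitute into x ≡ 2 (mod 3): 7280·t ≡ 2 − 4961 = -4959 (mod 3).
    Reduce coefficients mod 3: 2·t ≡ 0 (mod 3).
    The inverse of 2 mod 3 is 2 (since 2·2 = 4 = 1·3 + 1), so t ≡ 2·0 = 0 ≡ 0 (mod 3).
    Then x = 4961 + 7280·0 = 4961, valid modulo lcm(7280, 3) = 21840: x ≡ 4961 (mod 21840).
Verify against each original: 4961 mod 7 = 5, 4961 mod 16 = 1, 4961 mod 5 = 1, 4961 mod 13 = 8, 4961 mod 3 = 2.

x ≡ 4961 (mod 21840).


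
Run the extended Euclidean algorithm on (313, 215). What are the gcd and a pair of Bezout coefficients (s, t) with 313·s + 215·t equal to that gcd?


Euclidean algorithm on (313, 215) — divide until remainder is 0:
  313 = 1 · 215 + 98
  215 = 2 · 98 + 19
  98 = 5 · 19 + 3
  19 = 6 · 3 + 1
  3 = 3 · 1 + 0
gcd(313, 215) = 1.
Track Bezout coefficients alongside the remainders: start with r₀ = 313 = a·1 + b·0 (s = 1, t = 0) and r₁ = 215 = a·0 + b·1 (s = 0, t = 1); each new remainder r_{k+1} = r_{k-1} − q_k·r_k inherits s_{k+1} = s_{k-1} − q_k·s_k, t_{k+1} = t_{k-1} − q_k·t_k, so r_k = a·s_k + b·t_k at every step:
  q = 1: r = 98, s = 1 − 1·0 = 1, t = 0 − 1·1 = -1  (check: 313·1 + 215·(-1) = 98)
  q = 2: r = 19, s = 0 − 2·1 = -2, t = 1 − 2·(-1) = 3  (check: 313·(-2) + 215·3 = 19)
  q = 5: r = 3, s = 1 − 5·(-2) = 11, t = -1 − 5·3 = -16  (check: 313·11 + 215·(-16) = 3)
  q = 6: r = 1, s = -2 − 6·11 = -68, t = 3 − 6·(-16) = 99  (check: 313·(-68) + 215·99 = 1)
The row with r = 1 (the gcd) gives the Bezout coefficients s = -68, t = 99.
Result: 313 · (-68) + 215 · (99) = 1.

gcd(313, 215) = 1; s = -68, t = 99 (check: 313·(-68) + 215·99 = 1).


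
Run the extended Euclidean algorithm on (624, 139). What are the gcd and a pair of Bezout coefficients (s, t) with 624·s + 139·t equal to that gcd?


Euclidean algorithm on (624, 139) — divide until remainder is 0:
  624 = 4 · 139 + 68
  139 = 2 · 68 + 3
  68 = 22 · 3 + 2
  3 = 1 · 2 + 1
  2 = 2 · 1 + 0
gcd(624, 139) = 1.
Track Bezout coefficients alongside the remainders: start with r₀ = 624 = a·1 + b·0 (s = 1, t = 0) and r₁ = 139 = a·0 + b·1 (s = 0, t = 1); each new remainder r_{k+1} = r_{k-1} − q_k·r_k inherits s_{k+1} = s_{k-1} − q_k·s_k, t_{k+1} = t_{k-1} − q_k·t_k, so r_k = a·s_k + b·t_k at every step:
  q = 4: r = 68, s = 1 − 4·0 = 1, t = 0 − 4·1 = -4  (check: 624·1 + 139·(-4) = 68)
  q = 2: r = 3, s = 0 − 2·1 = -2, t = 1 − 2·(-4) = 9  (check: 624·(-2) + 139·9 = 3)
  q = 22: r = 2, s = 1 − 22·(-2) = 45, t = -4 − 22·9 = -202  (check: 624·45 + 139·(-202) = 2)
  q = 1: r = 1, s = -2 − 1·45 = -47, t = 9 − 1·(-202) = 211  (check: 624·(-47) + 139·211 = 1)
The row with r = 1 (the gcd) gives the Bezout coefficients s = -47, t = 211.
Result: 624 · (-47) + 139 · (211) = 1.

gcd(624, 139) = 1; s = -47, t = 211 (check: 624·(-47) + 139·211 = 1).


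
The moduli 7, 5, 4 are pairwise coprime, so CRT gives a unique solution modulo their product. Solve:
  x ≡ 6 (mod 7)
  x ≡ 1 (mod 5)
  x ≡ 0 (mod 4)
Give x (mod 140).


Moduli 7, 5, 4 are pairwise coprime; by CRT there is a unique solution modulo M = 7 · 5 · 4 = 140.
Solve pairwise, accumulating the modulus:
  Start with x ≡ 6 (mod 7).
  Combine with x ≡ 1 (mod 5): since gcd(7, 5) = 1, we get a unique residue mod 35.
    Write x = 6 + 7·t and substitute into x ≡ 1 (mod 5): 7·t ≡ 1 − 6 = -5 (mod 5).
    Reduce coefficients mod 5: 2·t ≡ 0 (mod 5).
    The inverse of 2 mod 5 is 3 (since 2·3 = 6 = 1·5 + 1), so t ≡ 3·0 = 0 ≡ 0 (mod 5).
    Then x = 6 + 7·0 = 6, valid modulo lcm(7, 5) = 35: x ≡ 6 (mod 35).
  Combine with x ≡ 0 (mod 4): since gcd(35, 4) = 1, we get a unique residue mod 140.
    Write x = 6 + 35·t and substitute into x ≡ 0 (mod 4): 35·t ≡ 0 − 6 = -6 (mod 4).
    Reduce coefficients mod 4: 3·t ≡ 2 (mod 4).
    The inverse of 3 mod 4 is 3 (since 3·3 = 9 = 2·4 + 1), so t ≡ 3·2 = 6 ≡ 2 (mod 4).
    Then x = 6 + 35·2 = 76, valid modulo lcm(35, 4) = 140: x ≡ 76 (mod 140).
Verify: 76 mod 7 = 6 ✓, 76 mod 5 = 1 ✓, 76 mod 4 = 0 ✓.

x ≡ 76 (mod 140).


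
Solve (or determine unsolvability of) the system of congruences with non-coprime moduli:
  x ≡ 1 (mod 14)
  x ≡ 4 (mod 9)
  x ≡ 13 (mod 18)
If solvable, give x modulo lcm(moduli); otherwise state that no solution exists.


Moduli 14, 9, 18 are not pairwise coprime, so CRT works modulo lcm(m_i) when all pairwise compatibility conditions hold.
Pairwise compatibility: gcd(m_i, m_j) must divide a_i - a_j for every pair.
Merge one congruence at a time:
  Start: x ≡ 1 (mod 14).
  Combine with x ≡ 4 (mod 9): gcd(14, 9) = 1; 4 - 1 = 3, which IS divisible by 1, so compatible.
    Write x = 1 + 14·t and substitute into x ≡ 4 (mod 9): 14·t ≡ 4 − 1 = 3 (mod 9).
    Reduce coefficients mod 9: 5·t ≡ 3 (mod 9).
    The inverse of 5 mod 9 is 2 (since 5·2 = 10 = 1·9 + 1), so t ≡ 2·3 = 6 ≡ 6 (mod 9).
    Then x = 1 + 14·6 = 85, valid modulo lcm(14, 9) = 126: x ≡ 85 (mod 126).
  Combine with x ≡ 13 (mod 18): gcd(126, 18) = 18; 13 - 85 = -72, which IS divisible by 18, so compatible.
    Write x = 85 + 126·t and substitute into x ≡ 13 (mod 18): 126·t ≡ 13 − 85 = -72 (mod 18).
    Divide the congruence (and modulus) by g = 18: 7·t ≡ -4 (mod 1).
    Modulo 1 every t works; take t = 0.
    Then x = 85 + 126·0 = 85, valid modulo lcm(126, 18) = 126: x ≡ 85 (mod 126).
Verify: 85 mod 14 = 1, 85 mod 9 = 4, 85 mod 18 = 13.

x ≡ 85 (mod 126).


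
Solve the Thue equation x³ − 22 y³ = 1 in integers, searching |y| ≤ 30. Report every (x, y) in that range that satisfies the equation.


The equation is x³ - 22y³ = 1. For fixed y, x³ = 22·y³ + 1, so a solution requires the RHS to be a perfect cube.
Strategy: iterate y from -30 to 30, compute RHS = 22·y³ + 1, and check whether it is a (positive or negative) perfect cube.
Check small values of y:
  y = 0: RHS = 1 = (1)³ ⇒ x = 1 works.
  y = 1: RHS = 23 is not a perfect cube.
  y = -1: RHS = -21 is not a perfect cube.
  y = 2: RHS = 177 is not a perfect cube.
  y = -2: RHS = -175 is not a perfect cube.
  y = 3: RHS = 595 is not a perfect cube.
  y = -3: RHS = -593 is not a perfect cube.
Continuing the search up to |y| = 30 finds no further solutions beyond those listed.
Collected solutions: (1, 0).

Solutions (with |y| ≤ 30): (1, 0).


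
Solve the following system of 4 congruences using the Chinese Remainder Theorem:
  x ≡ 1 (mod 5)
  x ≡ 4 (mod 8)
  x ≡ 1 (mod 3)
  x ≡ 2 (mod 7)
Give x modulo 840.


Product of moduli M = 5 · 8 · 3 · 7 = 840.
Merge one congruence at a time:
  Start: x ≡ 1 (mod 5).
  Combine with x ≡ 4 (mod 8); new modulus lcm = 40.
    Write x = 1 + 5·t and substitute into x ≡ 4 (mod 8): 5·t ≡ 4 − 1 = 3 (mod 8).
    The inverse of 5 mod 8 is 5 (since 5·5 = 25 = 3·8 + 1), so t ≡ 5·3 = 15 ≡ 7 (mod 8).
    Then x = 1 + 5·7 = 36, valid modulo lcm(5, 8) = 40: x ≡ 36 (mod 40).
  Combine with x ≡ 1 (mod 3); new modulus lcm = 120.
    Write x = 36 + 40·t and substitute into x ≡ 1 (mod 3): 40·t ≡ 1 − 36 = -35 (mod 3).
    Reduce coefficients mod 3: 1·t ≡ 1 (mod 3).
    So t ≡ 1 (mod 3).
    Then x = 36 + 40·1 = 76, valid modulo lcm(40, 3) = 120: x ≡ 76 (mod 120).
  Combine with x ≡ 2 (mod 7); new modulus lcm = 840.
    Write x = 76 + 120·t and substitute into x ≡ 2 (mod 7): 120·t ≡ 2 − 76 = -74 (mod 7).
    Reduce coefficients mod 7: 1·t ≡ 3 (mod 7).
    So t ≡ 3 (mod 7).
    Then x = 76 + 120·3 = 436, valid modulo lcm(120, 7) = 840: x ≡ 436 (mod 840).
Verify against each original: 436 mod 5 = 1, 436 mod 8 = 4, 436 mod 3 = 1, 436 mod 7 = 2.

x ≡ 436 (mod 840).


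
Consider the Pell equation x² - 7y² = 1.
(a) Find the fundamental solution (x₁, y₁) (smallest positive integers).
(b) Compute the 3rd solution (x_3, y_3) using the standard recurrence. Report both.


Step 1: Find the fundamental solution (x₁, y₁) of x² - 7y² = 1.
  Expand √7 as a continued fraction. a₀ = ⌊√7⌋ = 2; iterate m_{k+1} = d_k·a_k − m_k, d_{k+1} = (7 − m_{k+1}²)/d_k, a_{k+1} = ⌊(a₀ + m_{k+1})/d_{k+1}⌋ (starting m₀ = 0, d₀ = 1), with convergents p_k = a_k·p_{k-1} + p_{k-2}, q_k = a_k·q_{k-1} + q_{k-2} (p₋₁ = 1, q₋₁ = 0):
  k = 0: a₀ = 2; p₀/q₀ = 2/1; p₀² − 7·q₀² = 4 − 7 = -3.
  k = 1: m = 2, d = 3, a = ⌊(2 + 2)/3⌋ = 1; p/q = (1·2 + 1)/(1·1 + 0) = 3/1; p² − 7·q² = 9 − 7 = 2.
  k = 2: m = 1, d = 2, a = ⌊(2 + 1)/2⌋ = 1; p/q = (1·3 + 2)/(1·1 + 1) = 5/2; p² − 7·q² = 25 − 28 = -3.
  k = 3: m = 1, d = 3, a = ⌊(2 + 1)/3⌋ = 1; p/q = (1·5 + 3)/(1·2 + 1) = 8/3; p² − 7·q² = 64 − 63 = 1.
  The first convergent with p² − 7·q² = 1 gives the fundamental solution (x₁, y₁) = (8, 3).
Step 2: Apply the recurrence (x_{n+1}, y_{n+1}) = (x₁x_n + 7y₁y_n, x₁y_n + y₁x_n) repeatedly.
  From (x_1, y_1) = (8, 3): x_2 = 8·8 + 7·3·3 = 127; y_2 = 8·3 + 3·8 = 48.
  From (x_2, y_2) = (127, 48): x_3 = 8·127 + 7·3·48 = 2024; y_3 = 8·48 + 3·127 = 765.
Step 3: Verify x_3² - 7·y_3² = 4096576 - 4096575 = 1 (should be 1). ✓

(x_1, y_1) = (8, 3); (x_3, y_3) = (2024, 765).


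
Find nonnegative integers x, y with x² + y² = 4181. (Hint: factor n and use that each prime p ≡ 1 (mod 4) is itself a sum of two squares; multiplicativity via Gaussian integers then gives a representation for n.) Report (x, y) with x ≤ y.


Step 1: Factor n = 4181 = 37 · 113.
Step 2: Check the mod-4 condition on each prime factor: 37 ≡ 1 (mod 4), exponent 1; 113 ≡ 1 (mod 4), exponent 1.
All primes ≡ 3 (mod 4) appear to even exponent (or don't appear), so by the two-squares theorem n IS expressible as a sum of two squares.
Step 3: Build a representation. Here n = 37 · 113 is a product of primes ≡ 1 (mod 4). Each prime p ≡ 1 (mod 4) is itself a sum of two squares; find a² by testing p − a² for a perfect square:
  37: 37 − 1² = 36 = 6² ⇒ 37 = 1² + 6².
  113: 113 − 1² = 112, 113 − 2² = 109, 113 − 3² = 104, 113 − 4² = 97, 113 − 5² = 88, 113 − 6² = 77, 113 − 7² = 64 = 8² ⇒ 113 = 7² + 8².
  Combine using the Brahmagupta–Fibonacci identity (a² + b²)(c² + d²) = (ac − bd)² + (ad + bc)² = (ac + bd)² + (ad − bc)²:
  37 · 113 = 4181: from (1² + 6²)(7² + 8²), take (1·7 − 6·8, 1·8 + 6·7) = (7 − 48, 8 + 42) = (-41, 50); dropping signs (only squares matter) gives (41, 50); check 41² + 50² = 1681 + 2500 = 4181 ✓.
Step 4: Order so x ≤ y and verify: 41² + 50² = 1681 + 2500 = 4181 = n. ✓

n = 4181 = 41² + 50² (one valid representation with x ≤ y).


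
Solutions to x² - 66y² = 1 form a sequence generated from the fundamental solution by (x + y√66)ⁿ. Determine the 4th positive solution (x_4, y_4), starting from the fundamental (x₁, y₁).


Step 1: Find the fundamental solution (x₁, y₁) of x² - 66y² = 1.
  Expand √66 as a continued fraction. a₀ = ⌊√66⌋ = 8; iterate m_{k+1} = d_k·a_k − m_k, d_{k+1} = (66 − m_{k+1}²)/d_k, a_{k+1} = ⌊(a₀ + m_{k+1})/d_{k+1}⌋ (starting m₀ = 0, d₀ = 1), with convergents p_k = a_k·p_{k-1} + p_{k-2}, q_k = a_k·q_{k-1} + q_{k-2} (p₋₁ = 1, q₋₁ = 0):
  k = 0: a₀ = 8; p₀/q₀ = 8/1; p₀² − 66·q₀² = 64 − 66 = -2.
  k = 1: m = 8, d = 2, a = ⌊(8 + 8)/2⌋ = 8; p/q = (8·8 + 1)/(8·1 + 0) = 65/8; p² − 66·q² = 4225 − 4224 = 1.
  The first convergent with p² − 66·q² = 1 gives the fundamental solution (x₁, y₁) = (65, 8).
Step 2: Apply the recurrence (x_{n+1}, y_{n+1}) = (x₁x_n + 66y₁y_n, x₁y_n + y₁x_n) repeatedly.
  From (x_1, y_1) = (65, 8): x_2 = 65·65 + 66·8·8 = 8449; y_2 = 65·8 + 8·65 = 1040.
  From (x_2, y_2) = (8449, 1040): x_3 = 65·8449 + 66·8·1040 = 1098305; y_3 = 65·1040 + 8·8449 = 135192.
  From (x_3, y_3) = (1098305, 135192): x_4 = 65·1098305 + 66·8·135192 = 142771201; y_4 = 65·135192 + 8·1098305 = 17573920.
Step 3: Verify x_4² - 66·y_4² = 20383615834982401 - 20383615834982400 = 1 (should be 1). ✓

(x_1, y_1) = (65, 8); (x_4, y_4) = (142771201, 17573920).


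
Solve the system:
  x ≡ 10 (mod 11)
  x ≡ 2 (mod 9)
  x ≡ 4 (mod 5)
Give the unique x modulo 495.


Moduli 11, 9, 5 are pairwise coprime; by CRT there is a unique solution modulo M = 11 · 9 · 5 = 495.
Solve pairwise, accumulating the modulus:
  Start with x ≡ 10 (mod 11).
  Combine with x ≡ 2 (mod 9): since gcd(11, 9) = 1, we get a unique residue mod 99.
    Write x = 10 + 11·t and substitute into x ≡ 2 (mod 9): 11·t ≡ 2 − 10 = -8 (mod 9).
    Reduce coefficients mod 9: 2·t ≡ 1 (mod 9).
    The inverse of 2 mod 9 is 5 (since 2·5 = 10 = 1·9 + 1), so t ≡ 5·1 = 5 ≡ 5 (mod 9).
    Then x = 10 + 11·5 = 65, valid modulo lcm(11, 9) = 99: x ≡ 65 (mod 99).
  Combine with x ≡ 4 (mod 5): since gcd(99, 5) = 1, we get a unique residue mod 495.
    Write x = 65 + 99·t and substitute into x ≡ 4 (mod 5): 99·t ≡ 4 − 65 = -61 (mod 5).
    Reduce coefficients mod 5: 4·t ≡ 4 (mod 5).
    The inverse of 4 mod 5 is 4 (since 4·4 = 16 = 3·5 + 1), so t ≡ 4·4 = 16 ≡ 1 (mod 5).
    Then x = 65 + 99·1 = 164, valid modulo lcm(99, 5) = 495: x ≡ 164 (mod 495).
Verify: 164 mod 11 = 10 ✓, 164 mod 9 = 2 ✓, 164 mod 5 = 4 ✓.

x ≡ 164 (mod 495).


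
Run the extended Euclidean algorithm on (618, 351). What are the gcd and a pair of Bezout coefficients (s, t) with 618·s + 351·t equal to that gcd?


Euclidean algorithm on (618, 351) — divide until remainder is 0:
  618 = 1 · 351 + 267
  351 = 1 · 267 + 84
  267 = 3 · 84 + 15
  84 = 5 · 15 + 9
  15 = 1 · 9 + 6
  9 = 1 · 6 + 3
  6 = 2 · 3 + 0
gcd(618, 351) = 3.
Track Bezout coefficients alongside the remainders: start with r₀ = 618 = a·1 + b·0 (s = 1, t = 0) and r₁ = 351 = a·0 + b·1 (s = 0, t = 1); each new remainder r_{k+1} = r_{k-1} − q_k·r_k inherits s_{k+1} = s_{k-1} − q_k·s_k, t_{k+1} = t_{k-1} − q_k·t_k, so r_k = a·s_k + b·t_k at every step:
  q = 1: r = 267, s = 1 − 1·0 = 1, t = 0 − 1·1 = -1  (check: 618·1 + 351·(-1) = 267)
  q = 1: r = 84, s = 0 − 1·1 = -1, t = 1 − 1·(-1) = 2  (check: 618·(-1) + 351·2 = 84)
  q = 3: r = 15, s = 1 − 3·(-1) = 4, t = -1 − 3·2 = -7  (check: 618·4 + 351·(-7) = 15)
  q = 5: r = 9, s = -1 − 5·4 = -21, t = 2 − 5·(-7) = 37  (check: 618·(-21) + 351·37 = 9)
  q = 1: r = 6, s = 4 − 1·(-21) = 25, t = -7 − 1·37 = -44  (check: 618·25 + 351·(-44) = 6)
  q = 1: r = 3, s = -21 − 1·25 = -46, t = 37 − 1·(-44) = 81  (check: 618·(-46) + 351·81 = 3)
The row with r = 3 (the gcd) gives the Bezout coefficients s = -46, t = 81.
Result: 618 · (-46) + 351 · (81) = 3.

gcd(618, 351) = 3; s = -46, t = 81 (check: 618·(-46) + 351·81 = 3).


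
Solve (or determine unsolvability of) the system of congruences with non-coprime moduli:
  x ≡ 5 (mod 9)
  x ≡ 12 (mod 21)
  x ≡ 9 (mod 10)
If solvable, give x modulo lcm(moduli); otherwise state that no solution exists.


Moduli 9, 21, 10 are not pairwise coprime, so CRT works modulo lcm(m_i) when all pairwise compatibility conditions hold.
Pairwise compatibility: gcd(m_i, m_j) must divide a_i - a_j for every pair.
Merge one congruence at a time:
  Start: x ≡ 5 (mod 9).
  Combine with x ≡ 12 (mod 21): gcd(9, 21) = 3, and 12 - 5 = 7 is NOT divisible by 3.
    ⇒ system is inconsistent (no integer solution).

No solution (the system is inconsistent).


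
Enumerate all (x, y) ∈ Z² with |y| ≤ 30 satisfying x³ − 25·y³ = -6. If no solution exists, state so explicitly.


The equation is x³ - 25y³ = -6. For fixed y, x³ = 25·y³ − 6, so a solution requires the RHS to be a perfect cube.
Strategy: iterate y from -30 to 30, compute RHS = 25·y³ − 6, and check whether it is a (positive or negative) perfect cube.
Check small values of y:
  y = 0: RHS = -6 is not a perfect cube.
  y = 1: RHS = 19 is not a perfect cube.
  y = -1: RHS = -31 is not a perfect cube.
  y = 2: RHS = 194 is not a perfect cube.
  y = -2: RHS = -206 is not a perfect cube.
  y = 3: RHS = 669 is not a perfect cube.
  y = -3: RHS = -681 is not a perfect cube.
Continuing the search up to |y| = 30 finds no solutions either.
No (x, y) in the scanned range satisfies the equation.

No integer solutions with |y| ≤ 30.


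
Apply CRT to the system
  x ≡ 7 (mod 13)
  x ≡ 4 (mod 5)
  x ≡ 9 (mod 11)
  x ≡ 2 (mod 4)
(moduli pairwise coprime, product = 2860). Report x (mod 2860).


Product of moduli M = 13 · 5 · 11 · 4 = 2860.
Merge one congruence at a time:
  Start: x ≡ 7 (mod 13).
  Combine with x ≡ 4 (mod 5); new modulus lcm = 65.
    Write x = 7 + 13·t and substitute into x ≡ 4 (mod 5): 13·t ≡ 4 − 7 = -3 (mod 5).
    Reduce coefficients mod 5: 3·t ≡ 2 (mod 5).
    The inverse of 3 mod 5 is 2 (since 3·2 = 6 = 1·5 + 1), so t ≡ 2·2 = 4 ≡ 4 (mod 5).
    Then x = 7 + 13·4 = 59, valid modulo lcm(13, 5) = 65: x ≡ 59 (mod 65).
  Combine with x ≡ 9 (mod 11); new modulus lcm = 715.
    Write x = 59 + 65·t and substitute into x ≡ 9 (mod 11): 65·t ≡ 9 − 59 = -50 (mod 11).
    Reduce coefficients mod 11: 10·t ≡ 5 (mod 11).
    The inverse of 10 mod 11 is 10 (since 10·10 = 100 = 9·11 + 1), so t ≡ 10·5 = 50 ≡ 6 (mod 11).
    Then x = 59 + 65·6 = 449, valid modulo lcm(65, 11) = 715: x ≡ 449 (mod 715).
  Combine with x ≡ 2 (mod 4); new modulus lcm = 2860.
    Write x = 449 + 715·t and substitute into x ≡ 2 (mod 4): 715·t ≡ 2 − 449 = -447 (mod 4).
    Reduce coefficients mod 4: 3·t ≡ 1 (mod 4).
    The inverse of 3 mod 4 is 3 (since 3·3 = 9 = 2·4 + 1), so t ≡ 3·1 = 3 ≡ 3 (mod 4).
    Then x = 449 + 715·3 = 2594, valid modulo lcm(715, 4) = 2860: x ≡ 2594 (mod 2860).
Verify against each original: 2594 mod 13 = 7, 2594 mod 5 = 4, 2594 mod 11 = 9, 2594 mod 4 = 2.

x ≡ 2594 (mod 2860).


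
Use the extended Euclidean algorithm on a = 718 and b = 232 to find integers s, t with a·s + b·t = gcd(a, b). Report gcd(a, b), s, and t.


Euclidean algorithm on (718, 232) — divide until remainder is 0:
  718 = 3 · 232 + 22
  232 = 10 · 22 + 12
  22 = 1 · 12 + 10
  12 = 1 · 10 + 2
  10 = 5 · 2 + 0
gcd(718, 232) = 2.
Track Bezout coefficients alongside the remainders: start with r₀ = 718 = a·1 + b·0 (s = 1, t = 0) and r₁ = 232 = a·0 + b·1 (s = 0, t = 1); each new remainder r_{k+1} = r_{k-1} − q_k·r_k inherits s_{k+1} = s_{k-1} − q_k·s_k, t_{k+1} = t_{k-1} − q_k·t_k, so r_k = a·s_k + b·t_k at every step:
  q = 3: r = 22, s = 1 − 3·0 = 1, t = 0 − 3·1 = -3  (check: 718·1 + 232·(-3) = 22)
  q = 10: r = 12, s = 0 − 10·1 = -10, t = 1 − 10·(-3) = 31  (check: 718·(-10) + 232·31 = 12)
  q = 1: r = 10, s = 1 − 1·(-10) = 11, t = -3 − 1·31 = -34  (check: 718·11 + 232·(-34) = 10)
  q = 1: r = 2, s = -10 − 1·11 = -21, t = 31 − 1·(-34) = 65  (check: 718·(-21) + 232·65 = 2)
The row with r = 2 (the gcd) gives the Bezout coefficients s = -21, t = 65.
Result: 718 · (-21) + 232 · (65) = 2.

gcd(718, 232) = 2; s = -21, t = 65 (check: 718·(-21) + 232·65 = 2).


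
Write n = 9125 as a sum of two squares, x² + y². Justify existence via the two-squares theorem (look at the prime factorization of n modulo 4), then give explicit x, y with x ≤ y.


Step 1: Factor n = 9125 = 5^3 · 73.
Step 2: Check the mod-4 condition on each prime factor: 5 ≡ 1 (mod 4), exponent 3; 73 ≡ 1 (mod 4), exponent 1.
All primes ≡ 3 (mod 4) appear to even exponent (or don't appear), so by the two-squares theorem n IS expressible as a sum of two squares.
Step 3: Build a representation. Group n = k² · m with k = 5 and m = 5 · 73 = 365 (a product of primes ≡ 1 (mod 4)); a representation of m scales to one of n via (k·x)² + (k·y)² = k²(x² + y²). Each prime p ≡ 1 (mod 4) is itself a sum of two squares; find a² by testing p − a² for a perfect square:
  5: 5 − 1² = 4 = 2² ⇒ 5 = 1² + 2².
  73: 73 − 1² = 72, 73 − 2² = 69, 73 − 3² = 64 = 8² ⇒ 73 = 3² + 8².
  Combine using the Brahmagupta–Fibonacci identity (a² + b²)(c² + d²) = (ac − bd)² + (ad + bc)² = (ac + bd)² + (ad − bc)²:
  5 · 73 = 365: from (1² + 2²)(3² + 8²), take (1·3 − 2·8, 1·8 + 2·3) = (3 − 16, 8 + 6) = (-13, 14); dropping signs (only squares matter) gives (13, 14); check 13² + 14² = 169 + 196 = 365 ✓.
  Scale by k = 5: (5·13, 5·14) = (65, 70).
Step 4: Order so x ≤ y and verify: 65² + 70² = 4225 + 4900 = 9125 = n. ✓

n = 9125 = 65² + 70² (one valid representation with x ≤ y).


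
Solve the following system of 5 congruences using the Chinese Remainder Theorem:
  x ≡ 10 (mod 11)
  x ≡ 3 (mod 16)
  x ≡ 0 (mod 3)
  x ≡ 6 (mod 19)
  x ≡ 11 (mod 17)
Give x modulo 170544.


Product of moduli M = 11 · 16 · 3 · 19 · 17 = 170544.
Merge one congruence at a time:
  Start: x ≡ 10 (mod 11).
  Combine with x ≡ 3 (mod 16); new modulus lcm = 176.
    Write x = 10 + 11·t and substitute into x ≡ 3 (mod 16): 11·t ≡ 3 − 10 = -7 (mod 16).
    Reduce coefficients mod 16: 11·t ≡ 9 (mod 16).
    The inverse of 11 mod 16 is 3 (since 11·3 = 33 = 2·16 + 1), so t ≡ 3·9 = 27 ≡ 11 (mod 16).
    Then x = 10 + 11·11 = 131, valid modulo lcm(11, 16) = 176: x ≡ 131 (mod 176).
  Combine with x ≡ 0 (mod 3); new modulus lcm = 528.
    Write x = 131 + 176·t and substitute into x ≡ 0 (mod 3): 176·t ≡ 0 − 131 = -131 (mod 3).
    Reduce coefficients mod 3: 2·t ≡ 1 (mod 3).
    The inverse of 2 mod 3 is 2 (since 2·2 = 4 = 1·3 + 1), so t ≡ 2·1 = 2 ≡ 2 (mod 3).
    Then x = 131 + 176·2 = 483, valid modulo lcm(176, 3) = 528: x ≡ 483 (mod 528).
  Combine with x ≡ 6 (mod 19); new modulus lcm = 10032.
    Write x = 483 + 528·t and substitute into x ≡ 6 (mod 19): 528·t ≡ 6 − 483 = -477 (mod 19).
    Reduce coefficients mod 19: 15·t ≡ 17 (mod 19).
    The inverse of 15 mod 19 is 14 (since 15·14 = 210 = 11·19 + 1), so t ≡ 14·17 = 238 ≡ 10 (mod 19).
    Then x = 483 + 528·10 = 5763, valid modulo lcm(528, 19) = 10032: x ≡ 5763 (mod 10032).
  Combine with x ≡ 11 (mod 17); new modulus lcm = 170544.
    Write x = 5763 + 10032·t and substitute into x ≡ 11 (mod 17): 10032·t ≡ 11 − 5763 = -5752 (mod 17).
    Reduce coefficients mod 17: 2·t ≡ 11 (mod 17).
    The inverse of 2 mod 17 is 9 (since 2·9 = 18 = 1·17 + 1), so t ≡ 9·11 = 99 ≡ 14 (mod 17).
    Then x = 5763 + 10032·14 = 146211, valid modulo lcm(10032, 17) = 170544: x ≡ 146211 (mod 170544).
Verify against each original: 146211 mod 11 = 10, 146211 mod 16 = 3, 146211 mod 3 = 0, 146211 mod 19 = 6, 146211 mod 17 = 11.

x ≡ 146211 (mod 170544).


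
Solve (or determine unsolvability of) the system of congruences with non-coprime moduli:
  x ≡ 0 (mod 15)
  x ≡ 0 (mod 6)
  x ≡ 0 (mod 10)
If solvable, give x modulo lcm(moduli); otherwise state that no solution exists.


Moduli 15, 6, 10 are not pairwise coprime, so CRT works modulo lcm(m_i) when all pairwise compatibility conditions hold.
Pairwise compatibility: gcd(m_i, m_j) must divide a_i - a_j for every pair.
Merge one congruence at a time:
  Start: x ≡ 0 (mod 15).
  Combine with x ≡ 0 (mod 6): gcd(15, 6) = 3; 0 - 0 = 0, which IS divisible by 3, so compatible.
    Write x = 0 + 15·t and substitute into x ≡ 0 (mod 6): 15·t ≡ 0 − 0 = 0 (mod 6).
    Divide the congruence (and modulus) by g = 3: 5·t ≡ 0 (mod 2).
    Reduce coefficients mod 2: 1·t ≡ 0 (mod 2).
    So t ≡ 0 (mod 2).
    Then x = 0 + 15·0 = 0, valid modulo lcm(15, 6) = 30: x ≡ 0 (mod 30).
  Combine with x ≡ 0 (mod 10): gcd(30, 10) = 10; 0 - 0 = 0, which IS divisible by 10, so compatible.
    Write x = 0 + 30·t and substitute into x ≡ 0 (mod 10): 30·t ≡ 0 − 0 = 0 (mod 10).
    Divide the congruence (and modulus) by g = 10: 3·t ≡ 0 (mod 1).
    Modulo 1 every t works; take t = 0.
    Then x = 0 + 30·0 = 0, valid modulo lcm(30, 10) = 30: x ≡ 0 (mod 30).
Verify: 0 mod 15 = 0, 0 mod 6 = 0, 0 mod 10 = 0.

x ≡ 0 (mod 30).
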